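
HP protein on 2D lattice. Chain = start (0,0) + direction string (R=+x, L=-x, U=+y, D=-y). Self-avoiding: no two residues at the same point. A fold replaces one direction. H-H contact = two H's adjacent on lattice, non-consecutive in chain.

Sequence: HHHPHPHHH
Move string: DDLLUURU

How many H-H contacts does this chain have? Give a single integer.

Answer: 1

Derivation:
Positions: [(0, 0), (0, -1), (0, -2), (-1, -2), (-2, -2), (-2, -1), (-2, 0), (-1, 0), (-1, 1)]
H-H contact: residue 0 @(0,0) - residue 7 @(-1, 0)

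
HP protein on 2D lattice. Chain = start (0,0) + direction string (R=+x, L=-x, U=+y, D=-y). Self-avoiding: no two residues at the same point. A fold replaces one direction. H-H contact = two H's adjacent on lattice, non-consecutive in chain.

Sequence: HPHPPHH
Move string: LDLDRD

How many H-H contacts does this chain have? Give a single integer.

Positions: [(0, 0), (-1, 0), (-1, -1), (-2, -1), (-2, -2), (-1, -2), (-1, -3)]
H-H contact: residue 2 @(-1,-1) - residue 5 @(-1, -2)

Answer: 1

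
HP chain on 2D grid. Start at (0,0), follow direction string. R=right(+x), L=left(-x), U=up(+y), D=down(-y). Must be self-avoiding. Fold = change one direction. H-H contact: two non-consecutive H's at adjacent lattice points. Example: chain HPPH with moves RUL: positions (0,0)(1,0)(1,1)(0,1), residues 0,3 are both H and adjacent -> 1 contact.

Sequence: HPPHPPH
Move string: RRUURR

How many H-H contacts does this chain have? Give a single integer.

Answer: 0

Derivation:
Positions: [(0, 0), (1, 0), (2, 0), (2, 1), (2, 2), (3, 2), (4, 2)]
No H-H contacts found.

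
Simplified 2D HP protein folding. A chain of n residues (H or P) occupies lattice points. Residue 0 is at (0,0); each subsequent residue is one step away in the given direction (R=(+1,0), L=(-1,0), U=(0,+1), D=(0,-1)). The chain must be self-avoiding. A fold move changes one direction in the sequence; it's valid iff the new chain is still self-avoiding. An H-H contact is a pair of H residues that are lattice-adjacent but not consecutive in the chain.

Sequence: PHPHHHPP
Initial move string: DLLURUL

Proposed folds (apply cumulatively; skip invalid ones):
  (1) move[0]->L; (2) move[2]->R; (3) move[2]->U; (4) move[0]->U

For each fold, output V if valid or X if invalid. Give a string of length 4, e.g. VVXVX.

Initial: DLLURUL -> [(0, 0), (0, -1), (-1, -1), (-2, -1), (-2, 0), (-1, 0), (-1, 1), (-2, 1)]
Fold 1: move[0]->L => LLLURUL VALID
Fold 2: move[2]->R => LLRURUL INVALID (collision), skipped
Fold 3: move[2]->U => LLUURUL VALID
Fold 4: move[0]->U => ULUURUL VALID

Answer: VXVV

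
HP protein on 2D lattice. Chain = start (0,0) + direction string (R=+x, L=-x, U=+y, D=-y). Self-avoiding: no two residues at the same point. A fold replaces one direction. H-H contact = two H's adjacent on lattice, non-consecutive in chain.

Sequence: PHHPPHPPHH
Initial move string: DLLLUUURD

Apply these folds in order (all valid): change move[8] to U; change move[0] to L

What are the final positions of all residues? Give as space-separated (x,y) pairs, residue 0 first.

Initial moves: DLLLUUURD
Fold: move[8]->U => DLLLUUURU (positions: [(0, 0), (0, -1), (-1, -1), (-2, -1), (-3, -1), (-3, 0), (-3, 1), (-3, 2), (-2, 2), (-2, 3)])
Fold: move[0]->L => LLLLUUURU (positions: [(0, 0), (-1, 0), (-2, 0), (-3, 0), (-4, 0), (-4, 1), (-4, 2), (-4, 3), (-3, 3), (-3, 4)])

Answer: (0,0) (-1,0) (-2,0) (-3,0) (-4,0) (-4,1) (-4,2) (-4,3) (-3,3) (-3,4)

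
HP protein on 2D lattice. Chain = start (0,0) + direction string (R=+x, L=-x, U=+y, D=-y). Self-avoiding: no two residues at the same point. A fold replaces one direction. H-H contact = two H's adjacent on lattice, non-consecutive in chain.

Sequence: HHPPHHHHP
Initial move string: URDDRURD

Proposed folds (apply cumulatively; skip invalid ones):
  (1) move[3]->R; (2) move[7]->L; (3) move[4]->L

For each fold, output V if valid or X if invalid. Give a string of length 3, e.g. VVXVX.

Initial: URDDRURD -> [(0, 0), (0, 1), (1, 1), (1, 0), (1, -1), (2, -1), (2, 0), (3, 0), (3, -1)]
Fold 1: move[3]->R => URDRRURD VALID
Fold 2: move[7]->L => URDRRURL INVALID (collision), skipped
Fold 3: move[4]->L => URDRLURD INVALID (collision), skipped

Answer: VXX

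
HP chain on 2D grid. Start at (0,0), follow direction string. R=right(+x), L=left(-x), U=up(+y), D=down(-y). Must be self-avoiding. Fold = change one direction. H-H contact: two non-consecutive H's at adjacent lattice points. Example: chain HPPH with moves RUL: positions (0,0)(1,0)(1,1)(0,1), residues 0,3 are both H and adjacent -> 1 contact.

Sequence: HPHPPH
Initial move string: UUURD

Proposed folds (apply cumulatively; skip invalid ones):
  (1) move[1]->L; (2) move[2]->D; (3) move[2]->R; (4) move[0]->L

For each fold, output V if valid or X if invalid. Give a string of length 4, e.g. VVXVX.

Answer: XXVV

Derivation:
Initial: UUURD -> [(0, 0), (0, 1), (0, 2), (0, 3), (1, 3), (1, 2)]
Fold 1: move[1]->L => ULURD INVALID (collision), skipped
Fold 2: move[2]->D => UUDRD INVALID (collision), skipped
Fold 3: move[2]->R => UURRD VALID
Fold 4: move[0]->L => LURRD VALID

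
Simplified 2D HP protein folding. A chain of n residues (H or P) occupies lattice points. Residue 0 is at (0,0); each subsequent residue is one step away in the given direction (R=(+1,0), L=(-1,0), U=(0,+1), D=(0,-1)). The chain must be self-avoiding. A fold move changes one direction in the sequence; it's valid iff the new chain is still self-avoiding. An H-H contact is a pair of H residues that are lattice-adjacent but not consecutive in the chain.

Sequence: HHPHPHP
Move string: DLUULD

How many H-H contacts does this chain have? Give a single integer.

Positions: [(0, 0), (0, -1), (-1, -1), (-1, 0), (-1, 1), (-2, 1), (-2, 0)]
H-H contact: residue 0 @(0,0) - residue 3 @(-1, 0)

Answer: 1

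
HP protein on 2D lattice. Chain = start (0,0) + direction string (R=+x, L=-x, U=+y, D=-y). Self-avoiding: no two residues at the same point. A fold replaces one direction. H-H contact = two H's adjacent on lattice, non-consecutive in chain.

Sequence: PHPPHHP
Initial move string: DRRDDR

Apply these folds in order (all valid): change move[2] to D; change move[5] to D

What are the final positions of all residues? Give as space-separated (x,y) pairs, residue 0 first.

Answer: (0,0) (0,-1) (1,-1) (1,-2) (1,-3) (1,-4) (1,-5)

Derivation:
Initial moves: DRRDDR
Fold: move[2]->D => DRDDDR (positions: [(0, 0), (0, -1), (1, -1), (1, -2), (1, -3), (1, -4), (2, -4)])
Fold: move[5]->D => DRDDDD (positions: [(0, 0), (0, -1), (1, -1), (1, -2), (1, -3), (1, -4), (1, -5)])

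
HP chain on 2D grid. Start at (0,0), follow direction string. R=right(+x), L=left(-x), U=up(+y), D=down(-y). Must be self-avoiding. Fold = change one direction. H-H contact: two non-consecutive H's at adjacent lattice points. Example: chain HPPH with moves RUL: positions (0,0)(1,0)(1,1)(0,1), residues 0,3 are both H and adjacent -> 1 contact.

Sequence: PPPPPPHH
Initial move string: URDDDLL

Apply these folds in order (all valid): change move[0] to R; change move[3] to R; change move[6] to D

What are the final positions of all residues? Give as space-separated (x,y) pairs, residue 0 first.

Initial moves: URDDDLL
Fold: move[0]->R => RRDDDLL (positions: [(0, 0), (1, 0), (2, 0), (2, -1), (2, -2), (2, -3), (1, -3), (0, -3)])
Fold: move[3]->R => RRDRDLL (positions: [(0, 0), (1, 0), (2, 0), (2, -1), (3, -1), (3, -2), (2, -2), (1, -2)])
Fold: move[6]->D => RRDRDLD (positions: [(0, 0), (1, 0), (2, 0), (2, -1), (3, -1), (3, -2), (2, -2), (2, -3)])

Answer: (0,0) (1,0) (2,0) (2,-1) (3,-1) (3,-2) (2,-2) (2,-3)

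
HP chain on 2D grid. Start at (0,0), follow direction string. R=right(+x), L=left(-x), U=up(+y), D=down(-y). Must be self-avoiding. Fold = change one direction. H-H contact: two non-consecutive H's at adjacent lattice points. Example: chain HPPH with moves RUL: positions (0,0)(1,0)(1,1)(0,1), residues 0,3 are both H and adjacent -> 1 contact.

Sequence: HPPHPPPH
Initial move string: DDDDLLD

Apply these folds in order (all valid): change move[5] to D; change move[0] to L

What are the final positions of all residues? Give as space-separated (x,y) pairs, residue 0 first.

Initial moves: DDDDLLD
Fold: move[5]->D => DDDDLDD (positions: [(0, 0), (0, -1), (0, -2), (0, -3), (0, -4), (-1, -4), (-1, -5), (-1, -6)])
Fold: move[0]->L => LDDDLDD (positions: [(0, 0), (-1, 0), (-1, -1), (-1, -2), (-1, -3), (-2, -3), (-2, -4), (-2, -5)])

Answer: (0,0) (-1,0) (-1,-1) (-1,-2) (-1,-3) (-2,-3) (-2,-4) (-2,-5)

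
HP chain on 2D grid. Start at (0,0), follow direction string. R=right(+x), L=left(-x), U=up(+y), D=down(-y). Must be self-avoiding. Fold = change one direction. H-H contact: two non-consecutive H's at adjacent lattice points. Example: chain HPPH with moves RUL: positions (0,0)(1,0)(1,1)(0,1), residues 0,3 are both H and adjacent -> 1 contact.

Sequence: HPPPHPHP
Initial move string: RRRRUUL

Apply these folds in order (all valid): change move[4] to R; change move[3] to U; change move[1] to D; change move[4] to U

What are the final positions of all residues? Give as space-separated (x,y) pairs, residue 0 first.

Answer: (0,0) (1,0) (1,-1) (2,-1) (2,0) (2,1) (2,2) (1,2)

Derivation:
Initial moves: RRRRUUL
Fold: move[4]->R => RRRRRUL (positions: [(0, 0), (1, 0), (2, 0), (3, 0), (4, 0), (5, 0), (5, 1), (4, 1)])
Fold: move[3]->U => RRRURUL (positions: [(0, 0), (1, 0), (2, 0), (3, 0), (3, 1), (4, 1), (4, 2), (3, 2)])
Fold: move[1]->D => RDRURUL (positions: [(0, 0), (1, 0), (1, -1), (2, -1), (2, 0), (3, 0), (3, 1), (2, 1)])
Fold: move[4]->U => RDRUUUL (positions: [(0, 0), (1, 0), (1, -1), (2, -1), (2, 0), (2, 1), (2, 2), (1, 2)])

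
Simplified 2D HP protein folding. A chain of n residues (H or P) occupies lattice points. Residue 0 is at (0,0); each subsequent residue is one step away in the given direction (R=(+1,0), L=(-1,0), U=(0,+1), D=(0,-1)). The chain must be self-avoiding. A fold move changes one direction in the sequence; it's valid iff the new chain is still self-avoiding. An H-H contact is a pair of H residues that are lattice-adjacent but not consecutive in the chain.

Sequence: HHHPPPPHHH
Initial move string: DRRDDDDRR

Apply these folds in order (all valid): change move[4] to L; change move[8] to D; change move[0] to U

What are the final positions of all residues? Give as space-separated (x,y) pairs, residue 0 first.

Answer: (0,0) (0,1) (1,1) (2,1) (2,0) (1,0) (1,-1) (1,-2) (2,-2) (2,-3)

Derivation:
Initial moves: DRRDDDDRR
Fold: move[4]->L => DRRDLDDRR (positions: [(0, 0), (0, -1), (1, -1), (2, -1), (2, -2), (1, -2), (1, -3), (1, -4), (2, -4), (3, -4)])
Fold: move[8]->D => DRRDLDDRD (positions: [(0, 0), (0, -1), (1, -1), (2, -1), (2, -2), (1, -2), (1, -3), (1, -4), (2, -4), (2, -5)])
Fold: move[0]->U => URRDLDDRD (positions: [(0, 0), (0, 1), (1, 1), (2, 1), (2, 0), (1, 0), (1, -1), (1, -2), (2, -2), (2, -3)])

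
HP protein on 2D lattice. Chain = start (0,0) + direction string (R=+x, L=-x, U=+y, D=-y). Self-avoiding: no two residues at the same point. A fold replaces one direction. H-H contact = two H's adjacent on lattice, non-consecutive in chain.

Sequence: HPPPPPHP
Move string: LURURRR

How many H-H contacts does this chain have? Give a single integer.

Positions: [(0, 0), (-1, 0), (-1, 1), (0, 1), (0, 2), (1, 2), (2, 2), (3, 2)]
No H-H contacts found.

Answer: 0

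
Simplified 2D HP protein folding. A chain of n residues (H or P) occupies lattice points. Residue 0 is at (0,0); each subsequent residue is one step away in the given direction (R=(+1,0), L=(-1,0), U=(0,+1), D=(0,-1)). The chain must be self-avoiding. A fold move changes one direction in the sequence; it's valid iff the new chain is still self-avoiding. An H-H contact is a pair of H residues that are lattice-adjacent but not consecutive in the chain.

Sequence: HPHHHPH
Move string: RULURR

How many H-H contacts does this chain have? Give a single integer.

Answer: 1

Derivation:
Positions: [(0, 0), (1, 0), (1, 1), (0, 1), (0, 2), (1, 2), (2, 2)]
H-H contact: residue 0 @(0,0) - residue 3 @(0, 1)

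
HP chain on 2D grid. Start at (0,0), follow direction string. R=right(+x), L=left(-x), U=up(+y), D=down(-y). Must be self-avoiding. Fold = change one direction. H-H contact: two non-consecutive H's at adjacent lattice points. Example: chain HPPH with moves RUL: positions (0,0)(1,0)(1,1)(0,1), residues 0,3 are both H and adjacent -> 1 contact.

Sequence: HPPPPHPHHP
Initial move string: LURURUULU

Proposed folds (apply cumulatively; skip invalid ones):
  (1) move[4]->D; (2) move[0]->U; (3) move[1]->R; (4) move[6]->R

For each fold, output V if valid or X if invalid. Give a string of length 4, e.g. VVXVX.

Answer: XVVX

Derivation:
Initial: LURURUULU -> [(0, 0), (-1, 0), (-1, 1), (0, 1), (0, 2), (1, 2), (1, 3), (1, 4), (0, 4), (0, 5)]
Fold 1: move[4]->D => LURUDUULU INVALID (collision), skipped
Fold 2: move[0]->U => UURURUULU VALID
Fold 3: move[1]->R => URRURUULU VALID
Fold 4: move[6]->R => URRURURLU INVALID (collision), skipped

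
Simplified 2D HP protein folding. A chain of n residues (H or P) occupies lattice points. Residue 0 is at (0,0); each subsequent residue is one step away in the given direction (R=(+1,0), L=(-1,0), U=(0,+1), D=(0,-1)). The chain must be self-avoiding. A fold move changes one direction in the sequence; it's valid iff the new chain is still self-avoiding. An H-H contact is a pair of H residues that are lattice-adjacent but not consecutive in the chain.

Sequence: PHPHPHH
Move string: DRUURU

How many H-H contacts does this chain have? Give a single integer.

Answer: 0

Derivation:
Positions: [(0, 0), (0, -1), (1, -1), (1, 0), (1, 1), (2, 1), (2, 2)]
No H-H contacts found.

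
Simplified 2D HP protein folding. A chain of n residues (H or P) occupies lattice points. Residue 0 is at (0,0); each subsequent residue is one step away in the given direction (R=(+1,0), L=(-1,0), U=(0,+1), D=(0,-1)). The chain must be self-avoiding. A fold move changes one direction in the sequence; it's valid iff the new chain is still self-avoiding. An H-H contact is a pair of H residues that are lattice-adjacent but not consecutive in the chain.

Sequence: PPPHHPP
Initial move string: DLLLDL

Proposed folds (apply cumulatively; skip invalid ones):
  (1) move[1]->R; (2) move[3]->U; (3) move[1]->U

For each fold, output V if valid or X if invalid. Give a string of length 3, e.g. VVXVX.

Initial: DLLLDL -> [(0, 0), (0, -1), (-1, -1), (-2, -1), (-3, -1), (-3, -2), (-4, -2)]
Fold 1: move[1]->R => DRLLDL INVALID (collision), skipped
Fold 2: move[3]->U => DLLUDL INVALID (collision), skipped
Fold 3: move[1]->U => DULLDL INVALID (collision), skipped

Answer: XXX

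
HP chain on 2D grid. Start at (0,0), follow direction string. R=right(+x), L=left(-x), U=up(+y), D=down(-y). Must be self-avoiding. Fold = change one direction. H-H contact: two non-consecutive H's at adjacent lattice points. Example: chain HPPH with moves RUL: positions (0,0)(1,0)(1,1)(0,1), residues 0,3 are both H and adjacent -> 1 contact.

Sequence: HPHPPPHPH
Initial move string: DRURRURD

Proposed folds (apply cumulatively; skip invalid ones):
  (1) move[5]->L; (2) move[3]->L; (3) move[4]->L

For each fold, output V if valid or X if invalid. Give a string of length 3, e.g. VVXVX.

Answer: XXX

Derivation:
Initial: DRURRURD -> [(0, 0), (0, -1), (1, -1), (1, 0), (2, 0), (3, 0), (3, 1), (4, 1), (4, 0)]
Fold 1: move[5]->L => DRURRLRD INVALID (collision), skipped
Fold 2: move[3]->L => DRULRURD INVALID (collision), skipped
Fold 3: move[4]->L => DRURLURD INVALID (collision), skipped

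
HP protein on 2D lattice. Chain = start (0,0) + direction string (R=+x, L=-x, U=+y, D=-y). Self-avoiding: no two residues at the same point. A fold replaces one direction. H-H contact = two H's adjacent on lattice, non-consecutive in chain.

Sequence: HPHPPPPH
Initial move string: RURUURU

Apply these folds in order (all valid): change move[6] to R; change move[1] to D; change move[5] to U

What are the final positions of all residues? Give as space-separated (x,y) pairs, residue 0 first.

Answer: (0,0) (1,0) (1,-1) (2,-1) (2,0) (2,1) (2,2) (3,2)

Derivation:
Initial moves: RURUURU
Fold: move[6]->R => RURUURR (positions: [(0, 0), (1, 0), (1, 1), (2, 1), (2, 2), (2, 3), (3, 3), (4, 3)])
Fold: move[1]->D => RDRUURR (positions: [(0, 0), (1, 0), (1, -1), (2, -1), (2, 0), (2, 1), (3, 1), (4, 1)])
Fold: move[5]->U => RDRUUUR (positions: [(0, 0), (1, 0), (1, -1), (2, -1), (2, 0), (2, 1), (2, 2), (3, 2)])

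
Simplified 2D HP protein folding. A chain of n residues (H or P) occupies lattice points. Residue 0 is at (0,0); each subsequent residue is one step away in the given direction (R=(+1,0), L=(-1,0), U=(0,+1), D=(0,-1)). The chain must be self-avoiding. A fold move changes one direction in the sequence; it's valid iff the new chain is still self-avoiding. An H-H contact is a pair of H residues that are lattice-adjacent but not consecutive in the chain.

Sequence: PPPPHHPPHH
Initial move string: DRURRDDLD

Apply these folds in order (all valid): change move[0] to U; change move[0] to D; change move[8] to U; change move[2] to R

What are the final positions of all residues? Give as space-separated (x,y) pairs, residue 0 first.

Initial moves: DRURRDDLD
Fold: move[0]->U => URURRDDLD (positions: [(0, 0), (0, 1), (1, 1), (1, 2), (2, 2), (3, 2), (3, 1), (3, 0), (2, 0), (2, -1)])
Fold: move[0]->D => DRURRDDLD (positions: [(0, 0), (0, -1), (1, -1), (1, 0), (2, 0), (3, 0), (3, -1), (3, -2), (2, -2), (2, -3)])
Fold: move[8]->U => DRURRDDLU (positions: [(0, 0), (0, -1), (1, -1), (1, 0), (2, 0), (3, 0), (3, -1), (3, -2), (2, -2), (2, -1)])
Fold: move[2]->R => DRRRRDDLU (positions: [(0, 0), (0, -1), (1, -1), (2, -1), (3, -1), (4, -1), (4, -2), (4, -3), (3, -3), (3, -2)])

Answer: (0,0) (0,-1) (1,-1) (2,-1) (3,-1) (4,-1) (4,-2) (4,-3) (3,-3) (3,-2)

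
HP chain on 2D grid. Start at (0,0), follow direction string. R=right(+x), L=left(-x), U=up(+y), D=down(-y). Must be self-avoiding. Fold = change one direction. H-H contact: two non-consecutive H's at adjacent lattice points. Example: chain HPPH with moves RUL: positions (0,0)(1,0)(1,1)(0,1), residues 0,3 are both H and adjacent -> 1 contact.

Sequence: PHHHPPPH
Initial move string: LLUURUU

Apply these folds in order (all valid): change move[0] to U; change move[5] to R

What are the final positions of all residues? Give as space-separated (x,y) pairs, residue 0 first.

Initial moves: LLUURUU
Fold: move[0]->U => ULUURUU (positions: [(0, 0), (0, 1), (-1, 1), (-1, 2), (-1, 3), (0, 3), (0, 4), (0, 5)])
Fold: move[5]->R => ULUURRU (positions: [(0, 0), (0, 1), (-1, 1), (-1, 2), (-1, 3), (0, 3), (1, 3), (1, 4)])

Answer: (0,0) (0,1) (-1,1) (-1,2) (-1,3) (0,3) (1,3) (1,4)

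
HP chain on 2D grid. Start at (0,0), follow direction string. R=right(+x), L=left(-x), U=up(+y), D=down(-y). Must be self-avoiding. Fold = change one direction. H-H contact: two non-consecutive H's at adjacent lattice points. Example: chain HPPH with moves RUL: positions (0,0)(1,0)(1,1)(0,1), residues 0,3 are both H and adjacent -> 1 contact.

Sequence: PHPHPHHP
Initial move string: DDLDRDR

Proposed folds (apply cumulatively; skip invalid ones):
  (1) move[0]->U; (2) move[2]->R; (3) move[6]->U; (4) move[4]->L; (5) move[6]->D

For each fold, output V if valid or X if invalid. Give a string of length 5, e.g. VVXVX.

Answer: XVXVV

Derivation:
Initial: DDLDRDR -> [(0, 0), (0, -1), (0, -2), (-1, -2), (-1, -3), (0, -3), (0, -4), (1, -4)]
Fold 1: move[0]->U => UDLDRDR INVALID (collision), skipped
Fold 2: move[2]->R => DDRDRDR VALID
Fold 3: move[6]->U => DDRDRDU INVALID (collision), skipped
Fold 4: move[4]->L => DDRDLDR VALID
Fold 5: move[6]->D => DDRDLDD VALID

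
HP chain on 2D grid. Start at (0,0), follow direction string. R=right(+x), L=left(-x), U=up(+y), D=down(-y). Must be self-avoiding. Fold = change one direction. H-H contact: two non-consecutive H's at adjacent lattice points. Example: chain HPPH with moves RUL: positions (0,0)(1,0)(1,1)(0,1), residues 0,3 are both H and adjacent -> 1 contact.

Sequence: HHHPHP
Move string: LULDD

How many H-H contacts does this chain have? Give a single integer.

Answer: 1

Derivation:
Positions: [(0, 0), (-1, 0), (-1, 1), (-2, 1), (-2, 0), (-2, -1)]
H-H contact: residue 1 @(-1,0) - residue 4 @(-2, 0)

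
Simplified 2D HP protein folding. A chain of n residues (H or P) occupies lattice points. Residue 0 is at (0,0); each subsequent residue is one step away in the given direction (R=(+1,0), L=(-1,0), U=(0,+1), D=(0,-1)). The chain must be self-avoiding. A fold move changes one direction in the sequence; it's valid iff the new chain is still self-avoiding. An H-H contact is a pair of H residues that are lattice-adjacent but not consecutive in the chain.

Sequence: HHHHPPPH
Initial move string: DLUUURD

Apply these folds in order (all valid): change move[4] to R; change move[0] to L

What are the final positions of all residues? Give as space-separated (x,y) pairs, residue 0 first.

Initial moves: DLUUURD
Fold: move[4]->R => DLUURRD (positions: [(0, 0), (0, -1), (-1, -1), (-1, 0), (-1, 1), (0, 1), (1, 1), (1, 0)])
Fold: move[0]->L => LLUURRD (positions: [(0, 0), (-1, 0), (-2, 0), (-2, 1), (-2, 2), (-1, 2), (0, 2), (0, 1)])

Answer: (0,0) (-1,0) (-2,0) (-2,1) (-2,2) (-1,2) (0,2) (0,1)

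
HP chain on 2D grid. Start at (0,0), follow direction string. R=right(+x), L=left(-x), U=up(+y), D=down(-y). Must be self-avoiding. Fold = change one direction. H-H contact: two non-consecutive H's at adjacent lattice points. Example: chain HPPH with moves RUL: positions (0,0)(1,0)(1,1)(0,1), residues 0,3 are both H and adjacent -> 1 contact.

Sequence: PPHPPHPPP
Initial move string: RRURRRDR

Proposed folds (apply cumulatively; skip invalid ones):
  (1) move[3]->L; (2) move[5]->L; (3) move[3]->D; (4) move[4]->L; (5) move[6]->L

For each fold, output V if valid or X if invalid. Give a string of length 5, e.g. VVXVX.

Answer: XXXXX

Derivation:
Initial: RRURRRDR -> [(0, 0), (1, 0), (2, 0), (2, 1), (3, 1), (4, 1), (5, 1), (5, 0), (6, 0)]
Fold 1: move[3]->L => RRULRRDR INVALID (collision), skipped
Fold 2: move[5]->L => RRURRLDR INVALID (collision), skipped
Fold 3: move[3]->D => RRUDRRDR INVALID (collision), skipped
Fold 4: move[4]->L => RRURLRDR INVALID (collision), skipped
Fold 5: move[6]->L => RRURRRLR INVALID (collision), skipped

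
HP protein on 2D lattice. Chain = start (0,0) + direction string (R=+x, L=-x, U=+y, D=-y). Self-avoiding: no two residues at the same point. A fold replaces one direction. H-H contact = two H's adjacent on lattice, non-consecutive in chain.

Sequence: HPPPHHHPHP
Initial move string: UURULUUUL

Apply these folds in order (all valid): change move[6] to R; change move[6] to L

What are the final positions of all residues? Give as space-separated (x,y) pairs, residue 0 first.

Answer: (0,0) (0,1) (0,2) (1,2) (1,3) (0,3) (0,4) (-1,4) (-1,5) (-2,5)

Derivation:
Initial moves: UURULUUUL
Fold: move[6]->R => UURULURUL (positions: [(0, 0), (0, 1), (0, 2), (1, 2), (1, 3), (0, 3), (0, 4), (1, 4), (1, 5), (0, 5)])
Fold: move[6]->L => UURULULUL (positions: [(0, 0), (0, 1), (0, 2), (1, 2), (1, 3), (0, 3), (0, 4), (-1, 4), (-1, 5), (-2, 5)])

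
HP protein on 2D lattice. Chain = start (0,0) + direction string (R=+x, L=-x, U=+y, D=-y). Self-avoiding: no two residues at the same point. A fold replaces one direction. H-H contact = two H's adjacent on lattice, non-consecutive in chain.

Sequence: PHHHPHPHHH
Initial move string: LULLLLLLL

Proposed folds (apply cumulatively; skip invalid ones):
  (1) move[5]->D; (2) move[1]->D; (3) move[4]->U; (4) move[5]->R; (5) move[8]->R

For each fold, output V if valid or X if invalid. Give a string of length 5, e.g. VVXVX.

Initial: LULLLLLLL -> [(0, 0), (-1, 0), (-1, 1), (-2, 1), (-3, 1), (-4, 1), (-5, 1), (-6, 1), (-7, 1), (-8, 1)]
Fold 1: move[5]->D => LULLLDLLL VALID
Fold 2: move[1]->D => LDLLLDLLL VALID
Fold 3: move[4]->U => LDLLUDLLL INVALID (collision), skipped
Fold 4: move[5]->R => LDLLLRLLL INVALID (collision), skipped
Fold 5: move[8]->R => LDLLLDLLR INVALID (collision), skipped

Answer: VVXXX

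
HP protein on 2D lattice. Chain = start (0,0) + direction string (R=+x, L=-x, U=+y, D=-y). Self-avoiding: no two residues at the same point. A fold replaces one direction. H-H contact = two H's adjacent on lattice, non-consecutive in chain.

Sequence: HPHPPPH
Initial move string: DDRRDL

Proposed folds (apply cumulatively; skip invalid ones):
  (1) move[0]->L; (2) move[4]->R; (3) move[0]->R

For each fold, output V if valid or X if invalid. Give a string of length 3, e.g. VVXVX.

Answer: VXV

Derivation:
Initial: DDRRDL -> [(0, 0), (0, -1), (0, -2), (1, -2), (2, -2), (2, -3), (1, -3)]
Fold 1: move[0]->L => LDRRDL VALID
Fold 2: move[4]->R => LDRRRL INVALID (collision), skipped
Fold 3: move[0]->R => RDRRDL VALID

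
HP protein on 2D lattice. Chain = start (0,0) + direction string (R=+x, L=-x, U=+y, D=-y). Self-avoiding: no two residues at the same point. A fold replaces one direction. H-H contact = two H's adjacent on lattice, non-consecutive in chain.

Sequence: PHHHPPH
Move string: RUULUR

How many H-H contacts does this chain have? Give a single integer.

Positions: [(0, 0), (1, 0), (1, 1), (1, 2), (0, 2), (0, 3), (1, 3)]
H-H contact: residue 3 @(1,2) - residue 6 @(1, 3)

Answer: 1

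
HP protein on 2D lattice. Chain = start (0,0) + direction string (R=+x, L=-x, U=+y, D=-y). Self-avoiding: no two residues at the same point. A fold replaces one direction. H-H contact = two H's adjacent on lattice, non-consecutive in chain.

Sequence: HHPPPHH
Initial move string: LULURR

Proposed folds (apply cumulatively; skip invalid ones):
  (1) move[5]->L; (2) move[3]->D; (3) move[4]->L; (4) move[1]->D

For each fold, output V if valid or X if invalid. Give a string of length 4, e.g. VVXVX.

Initial: LULURR -> [(0, 0), (-1, 0), (-1, 1), (-2, 1), (-2, 2), (-1, 2), (0, 2)]
Fold 1: move[5]->L => LULURL INVALID (collision), skipped
Fold 2: move[3]->D => LULDRR INVALID (collision), skipped
Fold 3: move[4]->L => LULULR INVALID (collision), skipped
Fold 4: move[1]->D => LDLURR INVALID (collision), skipped

Answer: XXXX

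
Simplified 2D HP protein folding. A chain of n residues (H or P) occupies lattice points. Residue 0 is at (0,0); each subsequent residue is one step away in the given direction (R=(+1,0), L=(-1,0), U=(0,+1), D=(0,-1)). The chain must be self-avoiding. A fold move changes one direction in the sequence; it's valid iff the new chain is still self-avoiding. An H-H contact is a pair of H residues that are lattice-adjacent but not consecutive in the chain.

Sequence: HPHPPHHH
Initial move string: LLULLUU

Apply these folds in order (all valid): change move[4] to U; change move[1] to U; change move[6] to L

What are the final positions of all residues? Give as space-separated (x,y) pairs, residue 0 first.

Initial moves: LLULLUU
Fold: move[4]->U => LLULUUU (positions: [(0, 0), (-1, 0), (-2, 0), (-2, 1), (-3, 1), (-3, 2), (-3, 3), (-3, 4)])
Fold: move[1]->U => LUULUUU (positions: [(0, 0), (-1, 0), (-1, 1), (-1, 2), (-2, 2), (-2, 3), (-2, 4), (-2, 5)])
Fold: move[6]->L => LUULUUL (positions: [(0, 0), (-1, 0), (-1, 1), (-1, 2), (-2, 2), (-2, 3), (-2, 4), (-3, 4)])

Answer: (0,0) (-1,0) (-1,1) (-1,2) (-2,2) (-2,3) (-2,4) (-3,4)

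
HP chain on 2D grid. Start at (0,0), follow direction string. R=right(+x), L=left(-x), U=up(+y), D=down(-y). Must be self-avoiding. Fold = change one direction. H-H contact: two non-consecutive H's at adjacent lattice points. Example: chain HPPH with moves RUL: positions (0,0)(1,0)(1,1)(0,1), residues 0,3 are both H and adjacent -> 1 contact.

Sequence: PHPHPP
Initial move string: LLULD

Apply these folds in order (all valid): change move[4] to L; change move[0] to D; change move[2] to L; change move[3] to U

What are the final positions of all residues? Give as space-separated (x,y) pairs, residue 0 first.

Initial moves: LLULD
Fold: move[4]->L => LLULL (positions: [(0, 0), (-1, 0), (-2, 0), (-2, 1), (-3, 1), (-4, 1)])
Fold: move[0]->D => DLULL (positions: [(0, 0), (0, -1), (-1, -1), (-1, 0), (-2, 0), (-3, 0)])
Fold: move[2]->L => DLLLL (positions: [(0, 0), (0, -1), (-1, -1), (-2, -1), (-3, -1), (-4, -1)])
Fold: move[3]->U => DLLUL (positions: [(0, 0), (0, -1), (-1, -1), (-2, -1), (-2, 0), (-3, 0)])

Answer: (0,0) (0,-1) (-1,-1) (-2,-1) (-2,0) (-3,0)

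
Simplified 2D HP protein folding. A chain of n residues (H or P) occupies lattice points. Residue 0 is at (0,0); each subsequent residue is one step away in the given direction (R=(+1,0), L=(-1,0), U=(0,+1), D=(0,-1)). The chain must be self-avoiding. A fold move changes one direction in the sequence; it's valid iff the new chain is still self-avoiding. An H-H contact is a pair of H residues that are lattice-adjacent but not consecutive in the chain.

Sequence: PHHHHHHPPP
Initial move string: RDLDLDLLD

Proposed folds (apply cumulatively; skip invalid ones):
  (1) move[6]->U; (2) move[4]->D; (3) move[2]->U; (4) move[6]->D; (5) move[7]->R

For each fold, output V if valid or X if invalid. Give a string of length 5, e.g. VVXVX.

Answer: XVXVV

Derivation:
Initial: RDLDLDLLD -> [(0, 0), (1, 0), (1, -1), (0, -1), (0, -2), (-1, -2), (-1, -3), (-2, -3), (-3, -3), (-3, -4)]
Fold 1: move[6]->U => RDLDLDULD INVALID (collision), skipped
Fold 2: move[4]->D => RDLDDDLLD VALID
Fold 3: move[2]->U => RDUDDDLLD INVALID (collision), skipped
Fold 4: move[6]->D => RDLDDDDLD VALID
Fold 5: move[7]->R => RDLDDDDRD VALID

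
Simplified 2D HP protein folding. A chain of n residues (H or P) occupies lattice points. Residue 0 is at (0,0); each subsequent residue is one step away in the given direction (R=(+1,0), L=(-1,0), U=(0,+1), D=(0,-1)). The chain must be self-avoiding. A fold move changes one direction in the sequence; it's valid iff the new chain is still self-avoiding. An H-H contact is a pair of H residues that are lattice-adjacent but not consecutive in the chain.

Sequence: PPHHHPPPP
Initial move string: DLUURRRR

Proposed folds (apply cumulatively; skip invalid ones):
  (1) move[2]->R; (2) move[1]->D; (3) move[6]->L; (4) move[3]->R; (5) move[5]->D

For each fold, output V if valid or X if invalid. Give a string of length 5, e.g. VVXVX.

Initial: DLUURRRR -> [(0, 0), (0, -1), (-1, -1), (-1, 0), (-1, 1), (0, 1), (1, 1), (2, 1), (3, 1)]
Fold 1: move[2]->R => DLRURRRR INVALID (collision), skipped
Fold 2: move[1]->D => DDUURRRR INVALID (collision), skipped
Fold 3: move[6]->L => DLUURRLR INVALID (collision), skipped
Fold 4: move[3]->R => DLURRRRR INVALID (collision), skipped
Fold 5: move[5]->D => DLUURDRR INVALID (collision), skipped

Answer: XXXXX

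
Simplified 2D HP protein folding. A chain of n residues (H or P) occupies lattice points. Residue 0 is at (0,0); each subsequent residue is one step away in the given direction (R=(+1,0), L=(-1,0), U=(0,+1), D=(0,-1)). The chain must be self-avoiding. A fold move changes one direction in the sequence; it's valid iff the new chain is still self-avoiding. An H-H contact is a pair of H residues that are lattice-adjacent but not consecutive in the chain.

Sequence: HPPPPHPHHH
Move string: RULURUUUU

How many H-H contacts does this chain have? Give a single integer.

Positions: [(0, 0), (1, 0), (1, 1), (0, 1), (0, 2), (1, 2), (1, 3), (1, 4), (1, 5), (1, 6)]
No H-H contacts found.

Answer: 0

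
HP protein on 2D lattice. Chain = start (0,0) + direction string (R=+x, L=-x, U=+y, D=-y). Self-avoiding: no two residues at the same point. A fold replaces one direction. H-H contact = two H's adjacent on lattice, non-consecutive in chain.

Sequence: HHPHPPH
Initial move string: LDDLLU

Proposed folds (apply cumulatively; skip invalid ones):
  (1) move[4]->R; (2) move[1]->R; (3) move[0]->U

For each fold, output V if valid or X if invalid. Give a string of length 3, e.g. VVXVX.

Answer: XXX

Derivation:
Initial: LDDLLU -> [(0, 0), (-1, 0), (-1, -1), (-1, -2), (-2, -2), (-3, -2), (-3, -1)]
Fold 1: move[4]->R => LDDLRU INVALID (collision), skipped
Fold 2: move[1]->R => LRDLLU INVALID (collision), skipped
Fold 3: move[0]->U => UDDLLU INVALID (collision), skipped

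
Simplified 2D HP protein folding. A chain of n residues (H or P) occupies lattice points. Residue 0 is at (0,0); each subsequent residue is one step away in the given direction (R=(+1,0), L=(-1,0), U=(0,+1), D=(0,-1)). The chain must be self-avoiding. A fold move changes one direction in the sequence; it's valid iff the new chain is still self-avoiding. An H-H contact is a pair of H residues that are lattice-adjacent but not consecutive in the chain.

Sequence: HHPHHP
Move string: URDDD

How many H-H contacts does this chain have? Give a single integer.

Positions: [(0, 0), (0, 1), (1, 1), (1, 0), (1, -1), (1, -2)]
H-H contact: residue 0 @(0,0) - residue 3 @(1, 0)

Answer: 1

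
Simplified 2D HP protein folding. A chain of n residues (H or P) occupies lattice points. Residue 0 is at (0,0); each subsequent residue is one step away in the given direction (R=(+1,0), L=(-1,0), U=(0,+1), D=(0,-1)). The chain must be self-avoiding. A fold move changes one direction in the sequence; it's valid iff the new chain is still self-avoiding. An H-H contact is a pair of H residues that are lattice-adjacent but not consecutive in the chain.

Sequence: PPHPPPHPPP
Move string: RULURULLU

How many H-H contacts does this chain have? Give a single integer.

Answer: 0

Derivation:
Positions: [(0, 0), (1, 0), (1, 1), (0, 1), (0, 2), (1, 2), (1, 3), (0, 3), (-1, 3), (-1, 4)]
No H-H contacts found.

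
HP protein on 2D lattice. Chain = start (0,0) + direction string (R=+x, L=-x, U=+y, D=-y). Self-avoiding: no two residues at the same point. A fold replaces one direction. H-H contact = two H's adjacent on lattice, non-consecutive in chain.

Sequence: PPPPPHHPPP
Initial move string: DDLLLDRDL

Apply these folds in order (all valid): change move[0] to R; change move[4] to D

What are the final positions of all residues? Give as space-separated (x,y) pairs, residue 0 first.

Answer: (0,0) (1,0) (1,-1) (0,-1) (-1,-1) (-1,-2) (-1,-3) (0,-3) (0,-4) (-1,-4)

Derivation:
Initial moves: DDLLLDRDL
Fold: move[0]->R => RDLLLDRDL (positions: [(0, 0), (1, 0), (1, -1), (0, -1), (-1, -1), (-2, -1), (-2, -2), (-1, -2), (-1, -3), (-2, -3)])
Fold: move[4]->D => RDLLDDRDL (positions: [(0, 0), (1, 0), (1, -1), (0, -1), (-1, -1), (-1, -2), (-1, -3), (0, -3), (0, -4), (-1, -4)])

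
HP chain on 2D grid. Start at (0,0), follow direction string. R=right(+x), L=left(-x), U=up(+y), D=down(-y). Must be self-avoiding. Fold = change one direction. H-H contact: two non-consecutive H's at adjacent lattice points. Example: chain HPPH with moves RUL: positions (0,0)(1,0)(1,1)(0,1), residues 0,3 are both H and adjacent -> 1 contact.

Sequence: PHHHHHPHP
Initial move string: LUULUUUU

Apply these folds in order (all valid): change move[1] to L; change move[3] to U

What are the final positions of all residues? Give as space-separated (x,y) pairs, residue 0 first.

Initial moves: LUULUUUU
Fold: move[1]->L => LLULUUUU (positions: [(0, 0), (-1, 0), (-2, 0), (-2, 1), (-3, 1), (-3, 2), (-3, 3), (-3, 4), (-3, 5)])
Fold: move[3]->U => LLUUUUUU (positions: [(0, 0), (-1, 0), (-2, 0), (-2, 1), (-2, 2), (-2, 3), (-2, 4), (-2, 5), (-2, 6)])

Answer: (0,0) (-1,0) (-2,0) (-2,1) (-2,2) (-2,3) (-2,4) (-2,5) (-2,6)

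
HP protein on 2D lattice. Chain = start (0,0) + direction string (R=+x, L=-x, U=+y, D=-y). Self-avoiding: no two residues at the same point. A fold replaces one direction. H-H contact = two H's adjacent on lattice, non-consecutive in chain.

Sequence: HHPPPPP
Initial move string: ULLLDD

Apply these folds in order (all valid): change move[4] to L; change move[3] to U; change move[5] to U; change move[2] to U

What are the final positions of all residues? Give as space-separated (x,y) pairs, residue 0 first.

Answer: (0,0) (0,1) (-1,1) (-1,2) (-1,3) (-2,3) (-2,4)

Derivation:
Initial moves: ULLLDD
Fold: move[4]->L => ULLLLD (positions: [(0, 0), (0, 1), (-1, 1), (-2, 1), (-3, 1), (-4, 1), (-4, 0)])
Fold: move[3]->U => ULLULD (positions: [(0, 0), (0, 1), (-1, 1), (-2, 1), (-2, 2), (-3, 2), (-3, 1)])
Fold: move[5]->U => ULLULU (positions: [(0, 0), (0, 1), (-1, 1), (-2, 1), (-2, 2), (-3, 2), (-3, 3)])
Fold: move[2]->U => ULUULU (positions: [(0, 0), (0, 1), (-1, 1), (-1, 2), (-1, 3), (-2, 3), (-2, 4)])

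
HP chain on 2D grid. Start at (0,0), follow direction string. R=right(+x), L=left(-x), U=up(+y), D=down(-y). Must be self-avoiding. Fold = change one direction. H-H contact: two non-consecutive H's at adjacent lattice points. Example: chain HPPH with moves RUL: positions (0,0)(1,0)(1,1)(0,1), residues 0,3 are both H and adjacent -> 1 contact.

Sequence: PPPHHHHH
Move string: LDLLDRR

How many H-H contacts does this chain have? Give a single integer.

Answer: 1

Derivation:
Positions: [(0, 0), (-1, 0), (-1, -1), (-2, -1), (-3, -1), (-3, -2), (-2, -2), (-1, -2)]
H-H contact: residue 3 @(-2,-1) - residue 6 @(-2, -2)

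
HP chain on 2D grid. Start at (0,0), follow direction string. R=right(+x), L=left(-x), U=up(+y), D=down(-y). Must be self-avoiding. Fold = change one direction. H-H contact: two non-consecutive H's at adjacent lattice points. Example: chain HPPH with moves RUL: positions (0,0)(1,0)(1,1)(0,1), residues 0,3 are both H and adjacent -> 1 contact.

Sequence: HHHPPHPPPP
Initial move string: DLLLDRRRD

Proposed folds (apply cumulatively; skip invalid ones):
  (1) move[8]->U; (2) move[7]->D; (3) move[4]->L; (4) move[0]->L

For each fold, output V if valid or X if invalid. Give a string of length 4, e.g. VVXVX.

Answer: XVXV

Derivation:
Initial: DLLLDRRRD -> [(0, 0), (0, -1), (-1, -1), (-2, -1), (-3, -1), (-3, -2), (-2, -2), (-1, -2), (0, -2), (0, -3)]
Fold 1: move[8]->U => DLLLDRRRU INVALID (collision), skipped
Fold 2: move[7]->D => DLLLDRRDD VALID
Fold 3: move[4]->L => DLLLLRRDD INVALID (collision), skipped
Fold 4: move[0]->L => LLLLDRRDD VALID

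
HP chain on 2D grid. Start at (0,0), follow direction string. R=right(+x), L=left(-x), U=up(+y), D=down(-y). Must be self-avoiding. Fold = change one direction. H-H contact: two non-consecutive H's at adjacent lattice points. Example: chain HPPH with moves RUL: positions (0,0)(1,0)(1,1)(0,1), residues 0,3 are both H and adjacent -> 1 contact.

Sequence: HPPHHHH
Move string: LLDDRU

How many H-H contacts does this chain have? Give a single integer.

Answer: 1

Derivation:
Positions: [(0, 0), (-1, 0), (-2, 0), (-2, -1), (-2, -2), (-1, -2), (-1, -1)]
H-H contact: residue 3 @(-2,-1) - residue 6 @(-1, -1)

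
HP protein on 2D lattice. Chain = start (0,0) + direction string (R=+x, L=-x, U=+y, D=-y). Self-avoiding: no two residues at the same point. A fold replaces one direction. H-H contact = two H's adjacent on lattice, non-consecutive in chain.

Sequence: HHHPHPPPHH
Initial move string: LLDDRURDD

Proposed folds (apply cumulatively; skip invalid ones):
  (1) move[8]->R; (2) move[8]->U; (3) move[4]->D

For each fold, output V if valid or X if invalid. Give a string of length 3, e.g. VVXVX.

Initial: LLDDRURDD -> [(0, 0), (-1, 0), (-2, 0), (-2, -1), (-2, -2), (-1, -2), (-1, -1), (0, -1), (0, -2), (0, -3)]
Fold 1: move[8]->R => LLDDRURDR VALID
Fold 2: move[8]->U => LLDDRURDU INVALID (collision), skipped
Fold 3: move[4]->D => LLDDDURDR INVALID (collision), skipped

Answer: VXX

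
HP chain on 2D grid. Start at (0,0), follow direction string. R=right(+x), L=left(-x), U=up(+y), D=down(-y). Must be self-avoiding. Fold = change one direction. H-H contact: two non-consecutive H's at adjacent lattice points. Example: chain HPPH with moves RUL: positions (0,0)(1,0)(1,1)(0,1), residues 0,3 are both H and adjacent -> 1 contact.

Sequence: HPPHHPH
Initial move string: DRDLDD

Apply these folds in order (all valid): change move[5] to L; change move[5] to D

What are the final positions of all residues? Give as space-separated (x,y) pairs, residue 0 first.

Initial moves: DRDLDD
Fold: move[5]->L => DRDLDL (positions: [(0, 0), (0, -1), (1, -1), (1, -2), (0, -2), (0, -3), (-1, -3)])
Fold: move[5]->D => DRDLDD (positions: [(0, 0), (0, -1), (1, -1), (1, -2), (0, -2), (0, -3), (0, -4)])

Answer: (0,0) (0,-1) (1,-1) (1,-2) (0,-2) (0,-3) (0,-4)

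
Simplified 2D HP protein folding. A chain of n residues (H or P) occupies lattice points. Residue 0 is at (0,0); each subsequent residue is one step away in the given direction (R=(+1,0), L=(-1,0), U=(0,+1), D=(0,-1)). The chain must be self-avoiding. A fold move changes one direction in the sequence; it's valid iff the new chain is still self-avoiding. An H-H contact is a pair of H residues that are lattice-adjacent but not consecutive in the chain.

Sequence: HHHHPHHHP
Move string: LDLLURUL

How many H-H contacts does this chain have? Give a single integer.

Answer: 2

Derivation:
Positions: [(0, 0), (-1, 0), (-1, -1), (-2, -1), (-3, -1), (-3, 0), (-2, 0), (-2, 1), (-3, 1)]
H-H contact: residue 1 @(-1,0) - residue 6 @(-2, 0)
H-H contact: residue 3 @(-2,-1) - residue 6 @(-2, 0)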